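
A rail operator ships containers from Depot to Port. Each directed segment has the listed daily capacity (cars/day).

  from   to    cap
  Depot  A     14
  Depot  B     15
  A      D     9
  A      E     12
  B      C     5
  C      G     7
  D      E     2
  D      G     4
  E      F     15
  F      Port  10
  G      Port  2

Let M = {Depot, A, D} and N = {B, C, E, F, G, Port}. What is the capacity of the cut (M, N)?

33

Edges leaving {Depot, A, D}: Depot→B (15), A→E (12), D→E (2), D→G (4).
Cut capacity = 15 + 12 + 2 + 4 = 33.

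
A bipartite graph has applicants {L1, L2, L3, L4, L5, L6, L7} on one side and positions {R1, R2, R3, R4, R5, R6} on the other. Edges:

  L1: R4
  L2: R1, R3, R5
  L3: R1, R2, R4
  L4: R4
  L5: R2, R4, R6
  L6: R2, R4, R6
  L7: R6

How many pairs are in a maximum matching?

Unit-capacity flow: source→left, listed edges, right→sink; max matching = max flow.
Augmenting path L1→R4 (+1); matched 1.
Augmenting path L2→R1 (+1); matched 2.
Augmenting path L3→R2 (+1); matched 3.
Augmenting path L5→R6 (+1); matched 4.
Augmenting path L6→R2→L3→R1→L2→R3 (+1); matched 5.
No augmenting path remains; maximum matching = 5.
König certificate: {L2, L3, R2, R4, R6} is a vertex cover of size 5 (every listed pair touches it), so no matching can be larger.

5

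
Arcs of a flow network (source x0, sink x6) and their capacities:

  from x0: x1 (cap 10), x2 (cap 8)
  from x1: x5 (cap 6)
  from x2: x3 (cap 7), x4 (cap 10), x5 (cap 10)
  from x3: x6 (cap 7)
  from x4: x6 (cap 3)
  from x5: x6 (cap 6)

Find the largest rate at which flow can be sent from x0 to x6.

Augment x0→x1→x5→x6: bottleneck 6, flow now 6.
Augment x0→x2→x3→x6: bottleneck 7, flow now 13.
Augment x0→x2→x4→x6: bottleneck 1, flow now 14.
No augmenting path remains; maximum flow = 14.
In the residual graph, reachable from x0: {x0, x1}.
Min-cut edges: x0→x2 (8), x1→x5 (6); capacity 8 + 6 = 14.
This cut is saturated, so no flow can exceed 14.

14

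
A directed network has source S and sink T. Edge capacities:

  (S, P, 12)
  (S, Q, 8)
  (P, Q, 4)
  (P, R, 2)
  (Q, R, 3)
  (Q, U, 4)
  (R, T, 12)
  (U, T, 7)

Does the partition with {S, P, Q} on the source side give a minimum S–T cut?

Yes — it is a minimum cut (capacity 9).

Given cut capacity: 2 + 3 + 4 = 9.
Augment S→P→R→T: bottleneck 2, flow now 2.
Augment S→Q→R→T: bottleneck 3, flow now 5.
Augment S→Q→U→T: bottleneck 4, flow now 9.
No augmenting path remains; maximum flow = 9.
Cut capacity 9 equals the max flow, so it is a minimum cut.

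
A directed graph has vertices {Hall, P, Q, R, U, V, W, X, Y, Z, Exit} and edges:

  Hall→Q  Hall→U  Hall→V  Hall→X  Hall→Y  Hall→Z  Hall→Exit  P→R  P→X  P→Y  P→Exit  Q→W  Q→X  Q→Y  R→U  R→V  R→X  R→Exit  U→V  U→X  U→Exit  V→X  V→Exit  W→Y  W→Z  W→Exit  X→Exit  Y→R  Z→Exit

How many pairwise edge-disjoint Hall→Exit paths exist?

Assign every edge capacity 1; by Menger, the answer equals the max flow.
Path Hall→Exit (+1); total 1.
Path Hall→U→Exit (+1); total 2.
Path Hall→V→Exit (+1); total 3.
Path Hall→X→Exit (+1); total 4.
Path Hall→Z→Exit (+1); total 5.
Path Hall→Q→W→Exit (+1); total 6.
Path Hall→Y→R→Exit (+1); total 7.
No residual Hall→Exit path; max flow = 7.
Certifying cut of size 7: {Hall→Exit, Hall→Q, Hall→U, Hall→V, Hall→X, Hall→Y, Hall→Z}.

7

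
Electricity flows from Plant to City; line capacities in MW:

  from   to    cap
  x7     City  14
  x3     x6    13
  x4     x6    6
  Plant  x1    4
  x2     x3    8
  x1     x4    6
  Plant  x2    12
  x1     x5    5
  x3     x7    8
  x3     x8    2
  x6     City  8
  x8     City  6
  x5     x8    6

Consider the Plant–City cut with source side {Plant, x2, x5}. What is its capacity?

18

Edges leaving {Plant, x2, x5}: Plant→x1 (4), x2→x3 (8), x5→x8 (6).
Cut capacity = 4 + 8 + 6 = 18.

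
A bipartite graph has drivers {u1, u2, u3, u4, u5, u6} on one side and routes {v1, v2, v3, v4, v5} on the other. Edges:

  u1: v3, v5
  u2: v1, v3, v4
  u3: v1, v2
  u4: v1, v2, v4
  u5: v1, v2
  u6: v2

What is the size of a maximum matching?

Unit-capacity flow: source→left, listed edges, right→sink; max matching = max flow.
Augmenting path u1→v3 (+1); matched 1.
Augmenting path u2→v1 (+1); matched 2.
Augmenting path u3→v2 (+1); matched 3.
Augmenting path u4→v4 (+1); matched 4.
Augmenting path u5→v1→u2→v3→u1→v5 (+1); matched 5.
No augmenting path remains; maximum matching = 5.
König certificate: {u1, u2, u4, v1, v2} is a vertex cover of size 5 (every listed pair touches it), so no matching can be larger.

5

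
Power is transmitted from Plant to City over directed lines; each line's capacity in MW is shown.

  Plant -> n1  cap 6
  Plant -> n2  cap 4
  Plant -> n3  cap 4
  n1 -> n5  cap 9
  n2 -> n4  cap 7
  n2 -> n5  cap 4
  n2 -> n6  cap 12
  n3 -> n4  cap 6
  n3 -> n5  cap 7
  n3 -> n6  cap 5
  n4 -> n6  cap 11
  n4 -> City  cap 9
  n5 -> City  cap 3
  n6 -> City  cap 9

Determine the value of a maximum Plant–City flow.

11

Augment Plant→n1→n5→City: bottleneck 3, flow now 3.
Augment Plant→n2→n4→City: bottleneck 4, flow now 7.
Augment Plant→n3→n4→City: bottleneck 4, flow now 11.
No augmenting path remains; maximum flow = 11.
In the residual graph, reachable from Plant: {Plant, n1, n5}.
Min-cut edges: Plant→n2 (4), Plant→n3 (4), n5→City (3); capacity 4 + 4 + 3 = 11.
This cut is saturated, so no flow can exceed 11.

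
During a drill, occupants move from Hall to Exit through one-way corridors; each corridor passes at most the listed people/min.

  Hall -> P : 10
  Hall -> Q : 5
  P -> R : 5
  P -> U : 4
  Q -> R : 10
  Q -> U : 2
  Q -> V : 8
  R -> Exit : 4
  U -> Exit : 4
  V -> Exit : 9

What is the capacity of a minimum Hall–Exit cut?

Augment Hall→P→R→Exit: bottleneck 4, flow now 4.
Augment Hall→P→U→Exit: bottleneck 4, flow now 8.
Augment Hall→Q→V→Exit: bottleneck 5, flow now 13.
No augmenting path remains; maximum flow = 13.
By max-flow min-cut, the minimum cut capacity equals the max flow.
In the residual graph, reachable from Hall: {Hall, P, R}.
Min-cut edges: Hall→Q (5), P→U (4), R→Exit (4); capacity 5 + 4 + 4 = 13.

13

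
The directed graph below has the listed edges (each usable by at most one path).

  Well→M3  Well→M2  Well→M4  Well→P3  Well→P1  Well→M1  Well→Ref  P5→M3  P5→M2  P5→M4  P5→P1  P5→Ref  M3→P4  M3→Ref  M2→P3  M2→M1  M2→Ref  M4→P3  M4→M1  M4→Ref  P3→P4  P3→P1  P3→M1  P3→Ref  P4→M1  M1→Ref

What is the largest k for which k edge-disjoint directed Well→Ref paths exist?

6

Assign every edge capacity 1; by Menger, the answer equals the max flow.
Path Well→Ref (+1); total 1.
Path Well→M3→Ref (+1); total 2.
Path Well→M2→Ref (+1); total 3.
Path Well→M4→Ref (+1); total 4.
Path Well→P3→Ref (+1); total 5.
Path Well→M1→Ref (+1); total 6.
No residual Well→Ref path; max flow = 6.
Certifying cut of size 6: {Well→M1, Well→M2, Well→M3, Well→M4, Well→P3, Well→Ref}.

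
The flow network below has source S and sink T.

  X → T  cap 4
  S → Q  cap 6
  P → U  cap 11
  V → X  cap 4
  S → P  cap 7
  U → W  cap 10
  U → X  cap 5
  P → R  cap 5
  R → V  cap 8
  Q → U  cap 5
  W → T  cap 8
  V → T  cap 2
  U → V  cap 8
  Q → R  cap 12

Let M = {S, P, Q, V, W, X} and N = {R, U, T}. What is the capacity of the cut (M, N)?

Edges leaving {S, P, Q, V, W, X}: P→R (5), P→U (11), Q→R (12), Q→U (5), V→T (2), W→T (8), X→T (4).
Cut capacity = 5 + 11 + 12 + 5 + 2 + 8 + 4 = 47.

47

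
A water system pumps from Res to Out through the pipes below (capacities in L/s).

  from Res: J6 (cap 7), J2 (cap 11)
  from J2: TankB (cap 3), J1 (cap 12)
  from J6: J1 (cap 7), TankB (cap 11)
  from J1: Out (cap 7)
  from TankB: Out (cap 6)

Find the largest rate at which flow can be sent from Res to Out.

Augment Res→J2→J1→Out: bottleneck 7, flow now 7.
Augment Res→J2→TankB→Out: bottleneck 3, flow now 10.
Augment Res→J6→TankB→Out: bottleneck 3, flow now 13.
No augmenting path remains; maximum flow = 13.
In the residual graph, reachable from Res: {Res, J2, J6, J1, TankB}.
Min-cut edges: J1→Out (7), TankB→Out (6); capacity 7 + 6 = 13.
This cut is saturated, so no flow can exceed 13.

13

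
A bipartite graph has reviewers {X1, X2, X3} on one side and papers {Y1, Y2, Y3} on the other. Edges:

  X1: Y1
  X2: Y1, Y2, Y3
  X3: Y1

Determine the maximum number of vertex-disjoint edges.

Unit-capacity flow: source→left, listed edges, right→sink; max matching = max flow.
Augmenting path X1→Y1 (+1); matched 1.
Augmenting path X2→Y2 (+1); matched 2.
No augmenting path remains; maximum matching = 2.
König certificate: {X2, Y1} is a vertex cover of size 2 (every listed pair touches it), so no matching can be larger.

2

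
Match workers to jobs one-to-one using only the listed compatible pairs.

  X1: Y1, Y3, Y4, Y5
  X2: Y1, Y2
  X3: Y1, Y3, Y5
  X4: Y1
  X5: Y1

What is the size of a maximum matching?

4

Unit-capacity flow: source→left, listed edges, right→sink; max matching = max flow.
Augmenting path X1→Y1 (+1); matched 1.
Augmenting path X2→Y2 (+1); matched 2.
Augmenting path X3→Y3 (+1); matched 3.
Augmenting path X4→Y1→X1→Y4 (+1); matched 4.
No augmenting path remains; maximum matching = 4.
König certificate: {X1, X2, X3, Y1} is a vertex cover of size 4 (every listed pair touches it), so no matching can be larger.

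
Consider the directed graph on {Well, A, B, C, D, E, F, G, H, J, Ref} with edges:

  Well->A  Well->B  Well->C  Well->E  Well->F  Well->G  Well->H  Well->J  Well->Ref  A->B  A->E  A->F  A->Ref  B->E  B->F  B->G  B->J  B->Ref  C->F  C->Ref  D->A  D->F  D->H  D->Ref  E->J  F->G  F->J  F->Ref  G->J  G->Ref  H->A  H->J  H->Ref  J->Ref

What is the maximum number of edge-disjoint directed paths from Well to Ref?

8

Assign every edge capacity 1; by Menger, the answer equals the max flow.
Path Well→Ref (+1); total 1.
Path Well→A→Ref (+1); total 2.
Path Well→B→Ref (+1); total 3.
Path Well→C→Ref (+1); total 4.
Path Well→F→Ref (+1); total 5.
Path Well→G→Ref (+1); total 6.
Path Well→H→Ref (+1); total 7.
Path Well→J→Ref (+1); total 8.
No residual Well→Ref path; max flow = 8.
Certifying cut of size 8: {J→Ref, Well→A, Well→B, Well→C, Well→F, Well→G, Well→H, Well→Ref}.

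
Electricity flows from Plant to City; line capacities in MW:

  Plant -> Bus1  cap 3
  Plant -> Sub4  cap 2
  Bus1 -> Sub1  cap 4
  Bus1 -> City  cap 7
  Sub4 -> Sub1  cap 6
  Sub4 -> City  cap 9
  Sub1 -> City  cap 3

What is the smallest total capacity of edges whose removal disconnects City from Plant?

5

Augment Plant→Bus1→City: bottleneck 3, flow now 3.
Augment Plant→Sub4→City: bottleneck 2, flow now 5.
No augmenting path remains; maximum flow = 5.
By max-flow min-cut, the minimum cut capacity equals the max flow.
In the residual graph, reachable from Plant: {Plant}.
Min-cut edges: Plant→Bus1 (3), Plant→Sub4 (2); capacity 3 + 2 = 5.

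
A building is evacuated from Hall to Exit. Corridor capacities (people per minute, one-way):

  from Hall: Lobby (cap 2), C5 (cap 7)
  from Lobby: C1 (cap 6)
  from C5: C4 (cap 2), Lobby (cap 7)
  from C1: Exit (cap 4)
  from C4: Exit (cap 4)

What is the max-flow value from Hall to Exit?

Augment Hall→Lobby→C1→Exit: bottleneck 2, flow now 2.
Augment Hall→C5→C4→Exit: bottleneck 2, flow now 4.
Augment Hall→C5→Lobby→C1→Exit: bottleneck 2, flow now 6.
No augmenting path remains; maximum flow = 6.
In the residual graph, reachable from Hall: {Hall, Lobby, C5, C1}.
Min-cut edges: C5→C4 (2), C1→Exit (4); capacity 2 + 4 = 6.
This cut is saturated, so no flow can exceed 6.

6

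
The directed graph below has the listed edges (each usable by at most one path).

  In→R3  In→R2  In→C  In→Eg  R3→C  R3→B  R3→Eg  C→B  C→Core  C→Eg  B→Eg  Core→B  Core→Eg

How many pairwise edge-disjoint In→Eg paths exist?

Assign every edge capacity 1; by Menger, the answer equals the max flow.
Path In→Eg (+1); total 1.
Path In→R3→Eg (+1); total 2.
Path In→C→Eg (+1); total 3.
No residual In→Eg path; max flow = 3.
Certifying cut of size 3: {In→C, In→Eg, In→R3}.

3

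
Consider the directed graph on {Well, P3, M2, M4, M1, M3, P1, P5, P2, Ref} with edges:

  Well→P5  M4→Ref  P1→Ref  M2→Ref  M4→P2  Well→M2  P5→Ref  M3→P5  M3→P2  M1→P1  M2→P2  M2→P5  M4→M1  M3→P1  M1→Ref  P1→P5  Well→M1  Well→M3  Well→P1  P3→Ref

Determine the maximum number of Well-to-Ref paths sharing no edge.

4

Assign every edge capacity 1; by Menger, the answer equals the max flow.
Path Well→M2→Ref (+1); total 1.
Path Well→M1→Ref (+1); total 2.
Path Well→P1→Ref (+1); total 3.
Path Well→P5→Ref (+1); total 4.
No residual Well→Ref path; max flow = 4.
Certifying cut of size 4: {P1→Ref, P5→Ref, Well→M1, Well→M2}.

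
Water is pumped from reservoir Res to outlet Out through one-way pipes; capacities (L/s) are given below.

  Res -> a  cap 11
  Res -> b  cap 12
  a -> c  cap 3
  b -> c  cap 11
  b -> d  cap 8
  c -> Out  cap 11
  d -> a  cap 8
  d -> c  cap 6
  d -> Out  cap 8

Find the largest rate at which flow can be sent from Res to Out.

15

Augment Res→a→c→Out: bottleneck 3, flow now 3.
Augment Res→b→c→Out: bottleneck 8, flow now 11.
Augment Res→b→d→Out: bottleneck 4, flow now 15.
No augmenting path remains; maximum flow = 15.
In the residual graph, reachable from Res: {Res, a}.
Min-cut edges: Res→b (12), a→c (3); capacity 12 + 3 = 15.
This cut is saturated, so no flow can exceed 15.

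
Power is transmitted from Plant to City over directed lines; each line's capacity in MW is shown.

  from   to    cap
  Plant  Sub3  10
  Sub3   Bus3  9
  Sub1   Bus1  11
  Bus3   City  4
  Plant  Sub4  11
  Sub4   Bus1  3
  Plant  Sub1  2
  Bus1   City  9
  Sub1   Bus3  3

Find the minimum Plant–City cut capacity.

Augment Plant→Sub4→Bus1→City: bottleneck 3, flow now 3.
Augment Plant→Sub1→Bus1→City: bottleneck 2, flow now 5.
Augment Plant→Sub3→Bus3→City: bottleneck 4, flow now 9.
No augmenting path remains; maximum flow = 9.
By max-flow min-cut, the minimum cut capacity equals the max flow.
In the residual graph, reachable from Plant: {Plant, Sub4, Sub3, Bus3}.
Min-cut edges: Plant→Sub1 (2), Sub4→Bus1 (3), Bus3→City (4); capacity 2 + 3 + 4 = 9.

9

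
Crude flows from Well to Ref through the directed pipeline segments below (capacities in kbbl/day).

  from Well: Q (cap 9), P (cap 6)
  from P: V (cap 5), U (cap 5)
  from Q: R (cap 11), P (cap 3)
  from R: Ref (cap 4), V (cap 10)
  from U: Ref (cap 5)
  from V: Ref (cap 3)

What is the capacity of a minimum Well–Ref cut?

Augment Well→P→U→Ref: bottleneck 5, flow now 5.
Augment Well→P→V→Ref: bottleneck 1, flow now 6.
Augment Well→Q→R→Ref: bottleneck 4, flow now 10.
Augment Well→Q→P→V→Ref: bottleneck 2, flow now 12.
No augmenting path remains; maximum flow = 12.
By max-flow min-cut, the minimum cut capacity equals the max flow.
In the residual graph, reachable from Well: {Well, P, Q, R, V}.
Min-cut edges: P→U (5), R→Ref (4), V→Ref (3); capacity 5 + 4 + 3 = 12.

12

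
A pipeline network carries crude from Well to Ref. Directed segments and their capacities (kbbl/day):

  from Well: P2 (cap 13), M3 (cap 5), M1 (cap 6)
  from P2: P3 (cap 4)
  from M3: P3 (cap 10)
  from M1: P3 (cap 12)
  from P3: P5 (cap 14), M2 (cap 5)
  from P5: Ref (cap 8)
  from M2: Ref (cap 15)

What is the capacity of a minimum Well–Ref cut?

13

Augment Well→P2→P3→P5→Ref: bottleneck 4, flow now 4.
Augment Well→M3→P3→P5→Ref: bottleneck 4, flow now 8.
Augment Well→M3→P3→M2→Ref: bottleneck 1, flow now 9.
Augment Well→M1→P3→M2→Ref: bottleneck 4, flow now 13.
No augmenting path remains; maximum flow = 13.
By max-flow min-cut, the minimum cut capacity equals the max flow.
In the residual graph, reachable from Well: {Well, P2, M3, M1, P3, P5}.
Min-cut edges: P3→M2 (5), P5→Ref (8); capacity 5 + 8 = 13.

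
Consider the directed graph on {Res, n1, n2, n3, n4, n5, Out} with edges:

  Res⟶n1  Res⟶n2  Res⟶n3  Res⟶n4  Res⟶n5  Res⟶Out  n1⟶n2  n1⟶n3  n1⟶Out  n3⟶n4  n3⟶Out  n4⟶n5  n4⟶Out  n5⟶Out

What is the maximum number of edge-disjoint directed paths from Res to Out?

5

Assign every edge capacity 1; by Menger, the answer equals the max flow.
Path Res→Out (+1); total 1.
Path Res→n1→Out (+1); total 2.
Path Res→n3→Out (+1); total 3.
Path Res→n4→Out (+1); total 4.
Path Res→n5→Out (+1); total 5.
No residual Res→Out path; max flow = 5.
Certifying cut of size 5: {Res→Out, Res→n1, Res→n3, Res→n4, Res→n5}.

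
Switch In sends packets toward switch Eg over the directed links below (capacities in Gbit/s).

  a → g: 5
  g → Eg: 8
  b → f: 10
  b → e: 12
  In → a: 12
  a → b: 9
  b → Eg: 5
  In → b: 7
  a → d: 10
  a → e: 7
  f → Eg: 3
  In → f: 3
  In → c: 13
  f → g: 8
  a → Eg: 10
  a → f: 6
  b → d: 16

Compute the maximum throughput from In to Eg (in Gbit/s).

22

Augment In→a→Eg: bottleneck 10, flow now 10.
Augment In→b→Eg: bottleneck 5, flow now 15.
Augment In→f→Eg: bottleneck 3, flow now 18.
Augment In→a→g→Eg: bottleneck 2, flow now 20.
Augment In→b→f→g→Eg: bottleneck 2, flow now 22.
No augmenting path remains; maximum flow = 22.
In the residual graph, reachable from In: {In, c}.
Min-cut edges: In→a (12), In→b (7), In→f (3); capacity 12 + 7 + 3 = 22.
This cut is saturated, so no flow can exceed 22.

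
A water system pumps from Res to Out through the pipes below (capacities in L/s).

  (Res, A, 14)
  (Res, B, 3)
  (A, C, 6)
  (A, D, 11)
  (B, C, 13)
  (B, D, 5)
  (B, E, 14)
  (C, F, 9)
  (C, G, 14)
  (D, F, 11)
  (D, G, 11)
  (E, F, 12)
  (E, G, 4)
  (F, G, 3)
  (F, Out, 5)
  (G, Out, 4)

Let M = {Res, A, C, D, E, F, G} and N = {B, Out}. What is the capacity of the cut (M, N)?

Edges leaving {Res, A, C, D, E, F, G}: Res→B (3), F→Out (5), G→Out (4).
Cut capacity = 3 + 5 + 4 = 12.

12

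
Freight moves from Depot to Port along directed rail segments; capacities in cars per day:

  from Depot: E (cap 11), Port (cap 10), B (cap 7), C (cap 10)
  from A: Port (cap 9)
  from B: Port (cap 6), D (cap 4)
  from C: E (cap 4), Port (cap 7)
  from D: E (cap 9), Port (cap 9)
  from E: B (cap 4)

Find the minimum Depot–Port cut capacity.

27

Augment Depot→Port: bottleneck 10, flow now 10.
Augment Depot→B→Port: bottleneck 6, flow now 16.
Augment Depot→C→Port: bottleneck 7, flow now 23.
Augment Depot→B→D→Port: bottleneck 1, flow now 24.
Augment Depot→E→B→D→Port: bottleneck 3, flow now 27.
No augmenting path remains; maximum flow = 27.
By max-flow min-cut, the minimum cut capacity equals the max flow.
In the residual graph, reachable from Depot: {Depot, B, C, E}.
Min-cut edges: Depot→Port (10), B→D (4), B→Port (6), C→Port (7); capacity 10 + 4 + 6 + 7 = 27.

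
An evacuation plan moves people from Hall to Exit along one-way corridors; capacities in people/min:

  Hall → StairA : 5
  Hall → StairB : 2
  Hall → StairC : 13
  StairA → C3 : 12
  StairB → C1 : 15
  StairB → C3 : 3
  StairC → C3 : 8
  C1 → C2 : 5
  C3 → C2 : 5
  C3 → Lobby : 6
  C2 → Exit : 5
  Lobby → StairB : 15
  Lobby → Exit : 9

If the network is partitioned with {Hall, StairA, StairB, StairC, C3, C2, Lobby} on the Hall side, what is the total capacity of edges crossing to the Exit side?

29

Edges leaving {Hall, StairA, StairB, StairC, C3, C2, Lobby}: StairB→C1 (15), C2→Exit (5), Lobby→Exit (9).
Cut capacity = 15 + 5 + 9 = 29.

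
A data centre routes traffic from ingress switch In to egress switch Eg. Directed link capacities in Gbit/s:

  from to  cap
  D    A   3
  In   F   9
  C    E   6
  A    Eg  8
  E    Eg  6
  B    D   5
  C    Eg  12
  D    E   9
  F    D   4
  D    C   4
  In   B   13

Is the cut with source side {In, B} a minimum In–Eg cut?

Given cut capacity: 9 + 5 = 14.
Augment In→F→D→A→Eg: bottleneck 3, flow now 3.
Augment In→F→D→C→Eg: bottleneck 1, flow now 4.
Augment In→B→D→C→Eg: bottleneck 3, flow now 7.
Augment In→B→D→E→Eg: bottleneck 2, flow now 9.
No augmenting path remains; maximum flow = 9.
In the residual graph, reachable from In: {In, F, B}.
Min-cut edges: F→D (4), B→D (5); capacity 4 + 5 = 9.
Cut capacity 14 exceeds the max flow 9, so it is not minimum.

No — its capacity is 14, but the minimum cut has capacity 9.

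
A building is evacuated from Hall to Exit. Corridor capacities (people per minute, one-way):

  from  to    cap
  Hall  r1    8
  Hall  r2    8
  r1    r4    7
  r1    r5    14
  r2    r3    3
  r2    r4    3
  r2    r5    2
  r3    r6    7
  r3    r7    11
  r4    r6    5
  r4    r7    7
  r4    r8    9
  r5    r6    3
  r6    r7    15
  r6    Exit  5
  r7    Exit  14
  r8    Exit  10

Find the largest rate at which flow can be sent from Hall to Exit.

Augment Hall→r1→r4→r6→Exit: bottleneck 5, flow now 5.
Augment Hall→r1→r4→r7→Exit: bottleneck 2, flow now 7.
Augment Hall→r2→r3→r7→Exit: bottleneck 3, flow now 10.
Augment Hall→r2→r4→r7→Exit: bottleneck 3, flow now 13.
Augment Hall→r1→r5→r6→r7→Exit: bottleneck 1, flow now 14.
Augment Hall→r2→r5→r6→r7→Exit: bottleneck 2, flow now 16.
No augmenting path remains; maximum flow = 16.
In the residual graph, reachable from Hall: {Hall}.
Min-cut edges: Hall→r1 (8), Hall→r2 (8); capacity 8 + 8 = 16.
This cut is saturated, so no flow can exceed 16.

16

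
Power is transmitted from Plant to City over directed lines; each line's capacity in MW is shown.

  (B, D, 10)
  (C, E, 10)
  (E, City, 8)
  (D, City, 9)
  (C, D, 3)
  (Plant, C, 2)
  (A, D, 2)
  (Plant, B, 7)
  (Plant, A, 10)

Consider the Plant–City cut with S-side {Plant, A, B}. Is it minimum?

Given cut capacity: 2 + 2 + 10 = 14.
Augment Plant→A→D→City: bottleneck 2, flow now 2.
Augment Plant→B→D→City: bottleneck 7, flow now 9.
Augment Plant→C→E→City: bottleneck 2, flow now 11.
No augmenting path remains; maximum flow = 11.
In the residual graph, reachable from Plant: {Plant, A}.
Min-cut edges: Plant→B (7), Plant→C (2), A→D (2); capacity 7 + 2 + 2 = 11.
Cut capacity 14 exceeds the max flow 11, so it is not minimum.

No — its capacity is 14, but the minimum cut has capacity 11.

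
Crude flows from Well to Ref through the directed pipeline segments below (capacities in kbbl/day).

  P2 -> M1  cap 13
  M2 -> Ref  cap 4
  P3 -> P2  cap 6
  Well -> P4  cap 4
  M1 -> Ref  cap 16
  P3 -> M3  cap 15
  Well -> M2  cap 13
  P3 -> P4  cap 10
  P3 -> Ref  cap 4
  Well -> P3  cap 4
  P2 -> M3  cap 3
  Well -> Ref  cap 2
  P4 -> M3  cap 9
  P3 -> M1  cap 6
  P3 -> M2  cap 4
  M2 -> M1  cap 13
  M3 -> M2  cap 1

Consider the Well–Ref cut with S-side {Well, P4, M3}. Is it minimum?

Given cut capacity: 4 + 13 + 2 + 1 = 20.
Augment Well→Ref: bottleneck 2, flow now 2.
Augment Well→P3→Ref: bottleneck 4, flow now 6.
Augment Well→M2→Ref: bottleneck 4, flow now 10.
Augment Well→M2→M1→Ref: bottleneck 9, flow now 19.
Augment Well→P4→M3→M2→M1→Ref: bottleneck 1, flow now 20.
No augmenting path remains; maximum flow = 20.
Cut capacity 20 equals the max flow, so it is a minimum cut.

Yes — it is a minimum cut (capacity 20).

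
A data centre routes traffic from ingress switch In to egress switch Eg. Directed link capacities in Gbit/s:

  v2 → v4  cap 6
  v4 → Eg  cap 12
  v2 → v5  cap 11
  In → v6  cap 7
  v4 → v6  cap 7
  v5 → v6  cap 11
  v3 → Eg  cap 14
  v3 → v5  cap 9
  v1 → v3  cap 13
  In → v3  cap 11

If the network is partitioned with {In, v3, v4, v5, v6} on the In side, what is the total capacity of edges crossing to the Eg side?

26

Edges leaving {In, v3, v4, v5, v6}: v3→Eg (14), v4→Eg (12).
Cut capacity = 14 + 12 = 26.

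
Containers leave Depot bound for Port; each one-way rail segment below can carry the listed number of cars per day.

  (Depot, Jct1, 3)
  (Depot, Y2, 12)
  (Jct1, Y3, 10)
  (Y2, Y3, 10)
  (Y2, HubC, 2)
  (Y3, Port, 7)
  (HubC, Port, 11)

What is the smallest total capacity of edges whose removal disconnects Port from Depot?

Augment Depot→Jct1→Y3→Port: bottleneck 3, flow now 3.
Augment Depot→Y2→Y3→Port: bottleneck 4, flow now 7.
Augment Depot→Y2→HubC→Port: bottleneck 2, flow now 9.
No augmenting path remains; maximum flow = 9.
By max-flow min-cut, the minimum cut capacity equals the max flow.
In the residual graph, reachable from Depot: {Depot, Jct1, Y2, Y3}.
Min-cut edges: Y2→HubC (2), Y3→Port (7); capacity 2 + 7 = 9.

9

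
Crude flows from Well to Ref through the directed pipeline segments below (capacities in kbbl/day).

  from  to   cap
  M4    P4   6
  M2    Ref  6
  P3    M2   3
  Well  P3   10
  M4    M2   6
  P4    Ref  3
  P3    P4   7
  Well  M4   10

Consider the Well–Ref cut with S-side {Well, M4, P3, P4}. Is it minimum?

No — its capacity is 12, but the minimum cut has capacity 9.

Given cut capacity: 6 + 3 + 3 = 12.
Augment Well→M4→P4→Ref: bottleneck 3, flow now 3.
Augment Well→M4→M2→Ref: bottleneck 6, flow now 9.
No augmenting path remains; maximum flow = 9.
In the residual graph, reachable from Well: {Well, M4, P3, P4, M2}.
Min-cut edges: P4→Ref (3), M2→Ref (6); capacity 3 + 6 = 9.
Cut capacity 12 exceeds the max flow 9, so it is not minimum.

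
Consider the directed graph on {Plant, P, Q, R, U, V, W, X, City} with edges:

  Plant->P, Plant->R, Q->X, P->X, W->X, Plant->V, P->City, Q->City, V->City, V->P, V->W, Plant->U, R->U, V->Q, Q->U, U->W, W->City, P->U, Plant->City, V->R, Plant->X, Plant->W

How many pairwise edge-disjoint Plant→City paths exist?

4

Assign every edge capacity 1; by Menger, the answer equals the max flow.
Path Plant→City (+1); total 1.
Path Plant→P→City (+1); total 2.
Path Plant→V→City (+1); total 3.
Path Plant→W→City (+1); total 4.
No residual Plant→City path; max flow = 4.
Certifying cut of size 4: {Plant→City, Plant→P, Plant→V, W→City}.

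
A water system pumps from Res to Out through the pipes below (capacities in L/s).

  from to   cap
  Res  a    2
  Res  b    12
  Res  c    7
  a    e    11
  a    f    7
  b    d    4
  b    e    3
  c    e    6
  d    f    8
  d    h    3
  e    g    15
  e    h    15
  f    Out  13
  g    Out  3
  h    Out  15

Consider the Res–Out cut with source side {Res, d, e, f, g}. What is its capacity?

Edges leaving {Res, d, e, f, g}: Res→a (2), Res→b (12), Res→c (7), d→h (3), e→h (15), f→Out (13), g→Out (3).
Cut capacity = 2 + 12 + 7 + 3 + 15 + 13 + 3 = 55.

55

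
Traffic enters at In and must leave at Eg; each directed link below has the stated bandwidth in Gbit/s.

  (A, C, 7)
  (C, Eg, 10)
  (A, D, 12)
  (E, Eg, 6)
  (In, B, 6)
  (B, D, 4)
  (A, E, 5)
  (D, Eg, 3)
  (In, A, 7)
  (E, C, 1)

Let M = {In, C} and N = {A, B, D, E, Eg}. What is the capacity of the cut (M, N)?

23

Edges leaving {In, C}: In→A (7), In→B (6), C→Eg (10).
Cut capacity = 7 + 6 + 10 = 23.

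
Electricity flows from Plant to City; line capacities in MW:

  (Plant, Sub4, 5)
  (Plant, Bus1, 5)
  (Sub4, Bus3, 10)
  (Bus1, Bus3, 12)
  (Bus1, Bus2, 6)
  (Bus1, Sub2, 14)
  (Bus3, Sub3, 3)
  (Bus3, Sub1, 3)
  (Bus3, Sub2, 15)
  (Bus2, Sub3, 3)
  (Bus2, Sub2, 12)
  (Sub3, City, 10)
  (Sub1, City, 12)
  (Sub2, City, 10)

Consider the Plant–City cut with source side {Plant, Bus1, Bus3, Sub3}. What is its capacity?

53

Edges leaving {Plant, Bus1, Bus3, Sub3}: Plant→Sub4 (5), Bus1→Bus2 (6), Bus1→Sub2 (14), Bus3→Sub1 (3), Bus3→Sub2 (15), Sub3→City (10).
Cut capacity = 5 + 6 + 14 + 3 + 15 + 10 = 53.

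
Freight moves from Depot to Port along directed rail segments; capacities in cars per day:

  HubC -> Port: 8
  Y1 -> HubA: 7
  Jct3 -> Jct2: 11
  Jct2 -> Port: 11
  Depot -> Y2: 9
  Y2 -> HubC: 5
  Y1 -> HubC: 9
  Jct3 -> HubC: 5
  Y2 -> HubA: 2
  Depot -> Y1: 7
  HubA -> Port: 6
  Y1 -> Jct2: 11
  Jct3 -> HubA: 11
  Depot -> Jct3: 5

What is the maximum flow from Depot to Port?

Augment Depot→Y2→HubA→Port: bottleneck 2, flow now 2.
Augment Depot→Y2→HubC→Port: bottleneck 5, flow now 7.
Augment Depot→Y1→HubA→Port: bottleneck 4, flow now 11.
Augment Depot→Y1→HubC→Port: bottleneck 3, flow now 14.
Augment Depot→Jct3→Jct2→Port: bottleneck 5, flow now 19.
No augmenting path remains; maximum flow = 19.
In the residual graph, reachable from Depot: {Depot, Y2}.
Min-cut edges: Depot→Y1 (7), Depot→Jct3 (5), Y2→HubA (2), Y2→HubC (5); capacity 7 + 5 + 2 + 5 = 19.
This cut is saturated, so no flow can exceed 19.

19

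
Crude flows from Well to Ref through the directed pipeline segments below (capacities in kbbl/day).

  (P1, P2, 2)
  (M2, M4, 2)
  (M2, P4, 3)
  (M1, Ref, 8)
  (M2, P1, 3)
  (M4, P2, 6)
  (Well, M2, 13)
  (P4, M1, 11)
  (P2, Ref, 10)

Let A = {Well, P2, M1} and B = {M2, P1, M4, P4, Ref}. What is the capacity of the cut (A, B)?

31

Edges leaving {Well, P2, M1}: Well→M2 (13), P2→Ref (10), M1→Ref (8).
Cut capacity = 13 + 10 + 8 = 31.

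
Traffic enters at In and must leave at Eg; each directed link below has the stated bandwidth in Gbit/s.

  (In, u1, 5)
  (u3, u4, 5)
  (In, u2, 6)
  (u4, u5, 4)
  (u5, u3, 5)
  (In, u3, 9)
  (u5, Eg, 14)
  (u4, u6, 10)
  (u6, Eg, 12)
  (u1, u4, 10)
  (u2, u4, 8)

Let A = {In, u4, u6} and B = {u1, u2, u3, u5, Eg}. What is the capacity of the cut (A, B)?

36

Edges leaving {In, u4, u6}: In→u1 (5), In→u2 (6), In→u3 (9), u4→u5 (4), u6→Eg (12).
Cut capacity = 5 + 6 + 9 + 4 + 12 = 36.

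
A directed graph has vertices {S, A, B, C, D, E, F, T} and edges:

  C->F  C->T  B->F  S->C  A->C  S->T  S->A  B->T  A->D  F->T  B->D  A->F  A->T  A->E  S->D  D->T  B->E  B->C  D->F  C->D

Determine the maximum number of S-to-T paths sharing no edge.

Assign every edge capacity 1; by Menger, the answer equals the max flow.
Path S→T (+1); total 1.
Path S→A→T (+1); total 2.
Path S→C→T (+1); total 3.
Path S→D→T (+1); total 4.
No residual S→T path; max flow = 4.
Certifying cut of size 4: {S→A, S→C, S→D, S→T}.

4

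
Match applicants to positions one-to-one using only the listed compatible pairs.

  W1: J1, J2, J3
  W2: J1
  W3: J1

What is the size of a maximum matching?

Unit-capacity flow: source→left, listed edges, right→sink; max matching = max flow.
Augmenting path W1→J1 (+1); matched 1.
Augmenting path W2→J1→W1→J2 (+1); matched 2.
No augmenting path remains; maximum matching = 2.
König certificate: {W1, J1} is a vertex cover of size 2 (every listed pair touches it), so no matching can be larger.

2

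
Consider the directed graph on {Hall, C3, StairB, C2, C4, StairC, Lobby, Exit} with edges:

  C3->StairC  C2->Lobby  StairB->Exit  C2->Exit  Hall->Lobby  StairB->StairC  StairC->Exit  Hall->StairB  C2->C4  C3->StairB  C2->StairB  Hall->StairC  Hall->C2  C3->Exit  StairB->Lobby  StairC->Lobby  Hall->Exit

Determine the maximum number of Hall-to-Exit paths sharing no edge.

4

Assign every edge capacity 1; by Menger, the answer equals the max flow.
Path Hall→Exit (+1); total 1.
Path Hall→StairB→Exit (+1); total 2.
Path Hall→C2→Exit (+1); total 3.
Path Hall→StairC→Exit (+1); total 4.
No residual Hall→Exit path; max flow = 4.
Certifying cut of size 4: {Hall→C2, Hall→Exit, Hall→StairB, Hall→StairC}.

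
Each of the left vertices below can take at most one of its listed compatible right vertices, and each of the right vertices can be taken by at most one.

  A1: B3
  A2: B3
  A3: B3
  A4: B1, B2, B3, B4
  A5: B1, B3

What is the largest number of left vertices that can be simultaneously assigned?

3

Unit-capacity flow: source→left, listed edges, right→sink; max matching = max flow.
Augmenting path A1→B3 (+1); matched 1.
Augmenting path A4→B1 (+1); matched 2.
Augmenting path A5→B1→A4→B2 (+1); matched 3.
No augmenting path remains; maximum matching = 3.
König certificate: {A4, A5, B3} is a vertex cover of size 3 (every listed pair touches it), so no matching can be larger.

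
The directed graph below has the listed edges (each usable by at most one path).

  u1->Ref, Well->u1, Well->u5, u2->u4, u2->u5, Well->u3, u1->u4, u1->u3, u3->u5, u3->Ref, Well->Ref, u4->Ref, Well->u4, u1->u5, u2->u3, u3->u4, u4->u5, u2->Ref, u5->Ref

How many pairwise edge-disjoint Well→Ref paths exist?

Assign every edge capacity 1; by Menger, the answer equals the max flow.
Path Well→Ref (+1); total 1.
Path Well→u1→Ref (+1); total 2.
Path Well→u3→Ref (+1); total 3.
Path Well→u4→Ref (+1); total 4.
Path Well→u5→Ref (+1); total 5.
No residual Well→Ref path; max flow = 5.
Certifying cut of size 5: {Well→Ref, Well→u1, Well→u3, Well→u4, Well→u5}.

5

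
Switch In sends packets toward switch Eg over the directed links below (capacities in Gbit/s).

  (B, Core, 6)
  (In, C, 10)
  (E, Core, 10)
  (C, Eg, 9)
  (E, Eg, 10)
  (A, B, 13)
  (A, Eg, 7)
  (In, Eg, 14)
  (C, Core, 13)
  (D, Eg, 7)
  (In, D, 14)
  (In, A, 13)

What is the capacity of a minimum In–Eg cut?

37

Augment In→Eg: bottleneck 14, flow now 14.
Augment In→A→Eg: bottleneck 7, flow now 21.
Augment In→C→Eg: bottleneck 9, flow now 30.
Augment In→D→Eg: bottleneck 7, flow now 37.
No augmenting path remains; maximum flow = 37.
By max-flow min-cut, the minimum cut capacity equals the max flow.
In the residual graph, reachable from In: {In, A, B, C, Core, D}.
Min-cut edges: In→Eg (14), A→Eg (7), C→Eg (9), D→Eg (7); capacity 14 + 7 + 9 + 7 = 37.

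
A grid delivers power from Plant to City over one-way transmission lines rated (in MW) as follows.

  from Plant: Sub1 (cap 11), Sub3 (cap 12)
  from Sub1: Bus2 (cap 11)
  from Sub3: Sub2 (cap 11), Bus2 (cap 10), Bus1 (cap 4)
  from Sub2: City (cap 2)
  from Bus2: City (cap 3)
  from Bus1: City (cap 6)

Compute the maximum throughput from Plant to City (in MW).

9

Augment Plant→Sub1→Bus2→City: bottleneck 3, flow now 3.
Augment Plant→Sub3→Sub2→City: bottleneck 2, flow now 5.
Augment Plant→Sub3→Bus1→City: bottleneck 4, flow now 9.
No augmenting path remains; maximum flow = 9.
In the residual graph, reachable from Plant: {Plant, Sub1, Sub3, Sub2, Bus2}.
Min-cut edges: Sub3→Bus1 (4), Sub2→City (2), Bus2→City (3); capacity 4 + 2 + 3 = 9.
This cut is saturated, so no flow can exceed 9.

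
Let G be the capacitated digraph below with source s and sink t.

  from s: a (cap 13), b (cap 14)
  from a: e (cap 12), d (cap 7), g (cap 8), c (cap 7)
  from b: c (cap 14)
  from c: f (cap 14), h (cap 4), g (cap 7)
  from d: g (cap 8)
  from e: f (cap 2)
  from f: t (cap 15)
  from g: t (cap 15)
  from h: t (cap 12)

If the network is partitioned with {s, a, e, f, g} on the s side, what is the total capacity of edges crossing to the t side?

Edges leaving {s, a, e, f, g}: s→b (14), a→c (7), a→d (7), f→t (15), g→t (15).
Cut capacity = 14 + 7 + 7 + 15 + 15 = 58.

58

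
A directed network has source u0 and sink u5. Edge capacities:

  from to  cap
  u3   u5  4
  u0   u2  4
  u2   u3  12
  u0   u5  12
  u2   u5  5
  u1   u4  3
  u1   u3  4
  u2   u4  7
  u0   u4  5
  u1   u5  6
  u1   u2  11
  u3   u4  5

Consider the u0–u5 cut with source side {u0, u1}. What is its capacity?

45

Edges leaving {u0, u1}: u0→u2 (4), u0→u4 (5), u0→u5 (12), u1→u2 (11), u1→u3 (4), u1→u4 (3), u1→u5 (6).
Cut capacity = 4 + 5 + 12 + 11 + 4 + 3 + 6 = 45.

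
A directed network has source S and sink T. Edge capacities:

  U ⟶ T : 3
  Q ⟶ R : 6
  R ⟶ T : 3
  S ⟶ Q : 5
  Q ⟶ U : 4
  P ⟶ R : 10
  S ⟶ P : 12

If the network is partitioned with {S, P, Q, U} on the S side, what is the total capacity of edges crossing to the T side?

19

Edges leaving {S, P, Q, U}: P→R (10), Q→R (6), U→T (3).
Cut capacity = 10 + 6 + 3 = 19.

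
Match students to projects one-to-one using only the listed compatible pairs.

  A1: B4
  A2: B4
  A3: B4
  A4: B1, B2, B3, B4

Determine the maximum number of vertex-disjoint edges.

2

Unit-capacity flow: source→left, listed edges, right→sink; max matching = max flow.
Augmenting path A1→B4 (+1); matched 1.
Augmenting path A4→B1 (+1); matched 2.
No augmenting path remains; maximum matching = 2.
König certificate: {A4, B4} is a vertex cover of size 2 (every listed pair touches it), so no matching can be larger.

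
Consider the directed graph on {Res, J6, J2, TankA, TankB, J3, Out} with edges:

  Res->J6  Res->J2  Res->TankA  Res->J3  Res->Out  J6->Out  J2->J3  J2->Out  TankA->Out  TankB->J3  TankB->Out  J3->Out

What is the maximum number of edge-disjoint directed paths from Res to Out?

5

Assign every edge capacity 1; by Menger, the answer equals the max flow.
Path Res→Out (+1); total 1.
Path Res→J6→Out (+1); total 2.
Path Res→J2→Out (+1); total 3.
Path Res→TankA→Out (+1); total 4.
Path Res→J3→Out (+1); total 5.
No residual Res→Out path; max flow = 5.
Certifying cut of size 5: {Res→J2, Res→J3, Res→J6, Res→Out, Res→TankA}.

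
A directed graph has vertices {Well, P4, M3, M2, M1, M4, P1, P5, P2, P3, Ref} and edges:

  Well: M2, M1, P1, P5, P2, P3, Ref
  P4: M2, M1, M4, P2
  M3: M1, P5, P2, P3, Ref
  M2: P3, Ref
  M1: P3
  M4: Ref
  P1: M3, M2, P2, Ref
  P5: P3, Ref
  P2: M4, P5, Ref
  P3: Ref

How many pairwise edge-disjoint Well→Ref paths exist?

Assign every edge capacity 1; by Menger, the answer equals the max flow.
Path Well→Ref (+1); total 1.
Path Well→M2→Ref (+1); total 2.
Path Well→P1→Ref (+1); total 3.
Path Well→P5→Ref (+1); total 4.
Path Well→P2→Ref (+1); total 5.
Path Well→P3→Ref (+1); total 6.
No residual Well→Ref path; max flow = 6.
Certifying cut of size 6: {P3→Ref, Well→M2, Well→P1, Well→P2, Well→P5, Well→Ref}.

6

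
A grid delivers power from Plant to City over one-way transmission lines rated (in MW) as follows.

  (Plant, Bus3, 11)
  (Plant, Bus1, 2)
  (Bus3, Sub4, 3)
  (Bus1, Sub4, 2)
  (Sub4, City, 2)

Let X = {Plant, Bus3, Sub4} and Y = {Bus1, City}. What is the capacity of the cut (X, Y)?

4

Edges leaving {Plant, Bus3, Sub4}: Plant→Bus1 (2), Sub4→City (2).
Cut capacity = 2 + 2 = 4.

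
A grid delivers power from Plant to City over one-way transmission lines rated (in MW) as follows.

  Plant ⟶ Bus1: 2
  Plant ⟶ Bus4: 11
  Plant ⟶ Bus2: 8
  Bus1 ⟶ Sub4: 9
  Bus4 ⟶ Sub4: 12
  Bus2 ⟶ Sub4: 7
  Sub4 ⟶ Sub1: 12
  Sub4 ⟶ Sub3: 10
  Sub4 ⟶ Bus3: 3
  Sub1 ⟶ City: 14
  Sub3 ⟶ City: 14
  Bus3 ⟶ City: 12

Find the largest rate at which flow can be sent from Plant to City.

20

Augment Plant→Bus1→Sub4→Sub1→City: bottleneck 2, flow now 2.
Augment Plant→Bus4→Sub4→Sub1→City: bottleneck 10, flow now 12.
Augment Plant→Bus4→Sub4→Sub3→City: bottleneck 1, flow now 13.
Augment Plant→Bus2→Sub4→Sub3→City: bottleneck 7, flow now 20.
No augmenting path remains; maximum flow = 20.
In the residual graph, reachable from Plant: {Plant, Bus2}.
Min-cut edges: Plant→Bus1 (2), Plant→Bus4 (11), Bus2→Sub4 (7); capacity 2 + 11 + 7 = 20.
This cut is saturated, so no flow can exceed 20.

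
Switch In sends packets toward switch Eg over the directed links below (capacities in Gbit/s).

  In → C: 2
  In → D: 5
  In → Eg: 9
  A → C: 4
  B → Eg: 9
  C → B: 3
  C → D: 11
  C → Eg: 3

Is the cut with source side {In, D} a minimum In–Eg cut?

Yes — it is a minimum cut (capacity 11).

Given cut capacity: 2 + 9 = 11.
Augment In→Eg: bottleneck 9, flow now 9.
Augment In→C→Eg: bottleneck 2, flow now 11.
No augmenting path remains; maximum flow = 11.
Cut capacity 11 equals the max flow, so it is a minimum cut.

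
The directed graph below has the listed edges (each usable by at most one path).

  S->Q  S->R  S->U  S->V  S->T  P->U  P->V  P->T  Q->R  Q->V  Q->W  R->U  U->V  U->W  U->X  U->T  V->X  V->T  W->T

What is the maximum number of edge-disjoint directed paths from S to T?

4

Assign every edge capacity 1; by Menger, the answer equals the max flow.
Path S→T (+1); total 1.
Path S→U→T (+1); total 2.
Path S→V→T (+1); total 3.
Path S→Q→W→T (+1); total 4.
No residual S→T path; max flow = 4.
Certifying cut of size 4: {S→T, U→T, V→T, W→T}.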